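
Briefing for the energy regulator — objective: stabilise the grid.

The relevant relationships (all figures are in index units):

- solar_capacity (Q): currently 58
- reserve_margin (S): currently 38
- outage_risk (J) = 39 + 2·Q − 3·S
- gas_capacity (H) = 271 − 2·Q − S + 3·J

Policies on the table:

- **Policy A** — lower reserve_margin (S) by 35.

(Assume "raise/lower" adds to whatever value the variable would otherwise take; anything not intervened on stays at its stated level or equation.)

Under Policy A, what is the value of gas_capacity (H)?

Policy A (S − 35):
  Q = 58
  S = 38 − 35 = 3
  J = 39 + 2·58 − 3·3 = 146
  H = 271 − 2·58 − 3 + 3·146 = 590

590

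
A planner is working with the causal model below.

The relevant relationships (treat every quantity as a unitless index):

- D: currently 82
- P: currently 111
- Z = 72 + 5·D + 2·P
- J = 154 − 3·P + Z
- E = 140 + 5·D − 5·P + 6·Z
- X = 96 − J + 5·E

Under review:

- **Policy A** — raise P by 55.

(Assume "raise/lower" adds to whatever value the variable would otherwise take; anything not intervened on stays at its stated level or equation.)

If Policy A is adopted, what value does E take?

Policy A (P + 55):
  D = 82
  P = 111 + 55 = 166
  Z = 72 + 5·82 + 2·166 = 814
  E = 140 + 5·82 − 5·166 + 6·814 = 4604

4604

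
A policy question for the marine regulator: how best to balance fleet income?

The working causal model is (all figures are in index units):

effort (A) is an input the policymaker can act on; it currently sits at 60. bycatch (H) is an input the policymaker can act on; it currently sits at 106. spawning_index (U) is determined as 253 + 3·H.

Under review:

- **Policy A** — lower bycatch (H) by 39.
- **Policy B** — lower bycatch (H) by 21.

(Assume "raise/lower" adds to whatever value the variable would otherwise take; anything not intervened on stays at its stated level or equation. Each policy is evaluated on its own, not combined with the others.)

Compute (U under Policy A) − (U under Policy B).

Policy A (H − 39):
  H = 106 − 39 = 67
  U = 253 + 3·67 = 454
Policy B (H − 21):
  H = 106 − 21 = 85
  U = 253 + 3·85 = 508
U: 454 − 508 = -54

-54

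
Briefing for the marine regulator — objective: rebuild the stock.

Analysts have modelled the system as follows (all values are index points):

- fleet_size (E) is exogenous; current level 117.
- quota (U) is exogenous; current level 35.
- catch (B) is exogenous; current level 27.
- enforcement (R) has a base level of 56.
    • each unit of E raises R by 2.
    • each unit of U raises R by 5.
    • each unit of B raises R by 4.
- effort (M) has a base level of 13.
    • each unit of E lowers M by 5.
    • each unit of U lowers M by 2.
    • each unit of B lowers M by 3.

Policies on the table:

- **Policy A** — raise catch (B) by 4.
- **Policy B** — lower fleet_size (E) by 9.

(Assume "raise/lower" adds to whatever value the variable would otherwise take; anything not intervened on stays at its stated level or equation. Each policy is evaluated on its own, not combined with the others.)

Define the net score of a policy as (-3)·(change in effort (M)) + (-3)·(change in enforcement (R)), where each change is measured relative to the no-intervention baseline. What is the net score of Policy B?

Baseline:
  E = 117
  U = 35
  B = 27
  R = 56 + 2·117 + 5·35 + 4·27 = 573
  M = 13 − 5·117 − 2·35 − 3·27 = -723
Policy B (E − 9):
  E = 117 − 9 = 108
  U = 35
  B = 27
  R = 56 + 2·108 + 5·35 + 4·27 = 555
  M = 13 − 5·108 − 2·35 − 3·27 = -678
ΔM = -678 − (-723) = 45; ΔR = 555 − 573 = -18
Score = (-3)·45 + (-3)·(-18) = -81

-81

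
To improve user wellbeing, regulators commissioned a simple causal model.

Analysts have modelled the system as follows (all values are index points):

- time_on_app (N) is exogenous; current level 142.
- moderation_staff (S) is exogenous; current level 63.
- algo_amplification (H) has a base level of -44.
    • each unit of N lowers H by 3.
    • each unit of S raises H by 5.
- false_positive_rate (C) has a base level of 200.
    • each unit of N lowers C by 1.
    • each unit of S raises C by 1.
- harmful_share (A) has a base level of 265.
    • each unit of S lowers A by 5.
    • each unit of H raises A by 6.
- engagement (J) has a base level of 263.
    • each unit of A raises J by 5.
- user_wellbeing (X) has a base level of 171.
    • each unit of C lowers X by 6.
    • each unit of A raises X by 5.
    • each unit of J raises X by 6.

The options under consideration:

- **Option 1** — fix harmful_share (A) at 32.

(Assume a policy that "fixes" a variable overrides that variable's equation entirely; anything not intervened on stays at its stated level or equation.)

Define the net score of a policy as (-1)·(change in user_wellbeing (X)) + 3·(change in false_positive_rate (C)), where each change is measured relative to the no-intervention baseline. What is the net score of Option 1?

-35420

Baseline:
  N = 142
  S = 63
  H = -44 − 3·142 + 5·63 = -155
  C = 200 − 142 + 63 = 121
  A = 265 − 5·63 + 6·(-155) = -980
  J = 263 + 5·(-980) = -4637
  X = 171 − 6·121 + 5·(-980) + 6·(-4637) = -33277
Option 1 (A := 32):
  N = 142
  S = 63
  H = -44 − 3·142 + 5·63 = -155
  C = 200 − 142 + 63 = 121
  A = 32
  J = 263 + 5·32 = 423
  X = 171 − 6·121 + 5·32 + 6·423 = 2143
ΔX = 2143 − (-33277) = 35420; ΔC = 121 − 121 = 0
Score = (-1)·35420 + 3·0 = -35420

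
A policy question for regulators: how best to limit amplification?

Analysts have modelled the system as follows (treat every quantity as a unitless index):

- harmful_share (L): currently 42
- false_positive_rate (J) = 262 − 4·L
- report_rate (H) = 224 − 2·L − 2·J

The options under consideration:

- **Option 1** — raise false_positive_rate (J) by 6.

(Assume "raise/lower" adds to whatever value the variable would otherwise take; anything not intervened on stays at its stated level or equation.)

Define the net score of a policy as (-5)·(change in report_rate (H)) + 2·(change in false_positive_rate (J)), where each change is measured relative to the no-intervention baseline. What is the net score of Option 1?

72

Baseline:
  L = 42
  J = 262 − 4·42 = 94
  H = 224 − 2·42 − 2·94 = -48
Option 1 (J + 6):
  L = 42
  J = 262 − 4·42 (+6 from intervention) = 100
  H = 224 − 2·42 − 2·100 = -60
ΔH = -60 − (-48) = -12; ΔJ = 100 − 94 = 6
Score = (-5)·(-12) + 2·6 = 72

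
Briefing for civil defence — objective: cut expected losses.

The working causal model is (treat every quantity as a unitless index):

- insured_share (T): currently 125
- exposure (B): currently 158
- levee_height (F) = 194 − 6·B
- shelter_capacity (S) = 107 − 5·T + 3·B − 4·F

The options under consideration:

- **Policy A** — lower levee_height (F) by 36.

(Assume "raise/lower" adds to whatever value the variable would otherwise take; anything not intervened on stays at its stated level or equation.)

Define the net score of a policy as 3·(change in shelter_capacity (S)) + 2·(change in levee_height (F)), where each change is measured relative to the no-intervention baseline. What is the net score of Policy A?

360

Baseline:
  T = 125
  B = 158
  F = 194 − 6·158 = -754
  S = 107 − 5·125 + 3·158 − 4·(-754) = 2972
Policy A (F − 36):
  T = 125
  B = 158
  F = 194 − 6·158 (−36 from intervention) = -790
  S = 107 − 5·125 + 3·158 − 4·(-790) = 3116
ΔS = 3116 − 2972 = 144; ΔF = -790 − (-754) = -36
Score = 3·144 + 2·(-36) = 360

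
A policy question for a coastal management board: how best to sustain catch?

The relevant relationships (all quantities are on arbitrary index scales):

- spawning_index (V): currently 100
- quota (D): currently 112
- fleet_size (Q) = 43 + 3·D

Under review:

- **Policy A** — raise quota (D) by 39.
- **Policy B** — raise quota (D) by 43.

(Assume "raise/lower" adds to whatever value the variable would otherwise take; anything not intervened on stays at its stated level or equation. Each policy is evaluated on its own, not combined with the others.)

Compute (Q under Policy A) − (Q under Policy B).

-12

Policy A (D + 39):
  D = 112 + 39 = 151
  Q = 43 + 3·151 = 496
Policy B (D + 43):
  D = 112 + 43 = 155
  Q = 43 + 3·155 = 508
Q: 496 − 508 = -12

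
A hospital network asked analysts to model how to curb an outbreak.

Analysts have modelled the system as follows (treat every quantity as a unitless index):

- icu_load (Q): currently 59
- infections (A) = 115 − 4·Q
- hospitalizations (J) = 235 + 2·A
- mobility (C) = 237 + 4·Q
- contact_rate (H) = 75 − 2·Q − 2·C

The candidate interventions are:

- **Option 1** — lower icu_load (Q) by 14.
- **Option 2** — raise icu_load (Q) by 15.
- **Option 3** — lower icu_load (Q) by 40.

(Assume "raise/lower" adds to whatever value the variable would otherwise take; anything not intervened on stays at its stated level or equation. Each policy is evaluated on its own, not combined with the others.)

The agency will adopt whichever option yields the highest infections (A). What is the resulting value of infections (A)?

39

Option 1 (Q − 14):
  Q = 59 − 14 = 45
  A = 115 − 4·45 = -65
Option 2 (Q + 15):
  Q = 59 + 15 = 74
  A = 115 − 4·74 = -181
Option 3 (Q − 40):
  Q = 59 − 40 = 19
  A = 115 − 4·19 = 39
Comparing — Option 1: A=-65, Option 2: A=-181, Option 3: A=39. Highest is 39 (Option 3).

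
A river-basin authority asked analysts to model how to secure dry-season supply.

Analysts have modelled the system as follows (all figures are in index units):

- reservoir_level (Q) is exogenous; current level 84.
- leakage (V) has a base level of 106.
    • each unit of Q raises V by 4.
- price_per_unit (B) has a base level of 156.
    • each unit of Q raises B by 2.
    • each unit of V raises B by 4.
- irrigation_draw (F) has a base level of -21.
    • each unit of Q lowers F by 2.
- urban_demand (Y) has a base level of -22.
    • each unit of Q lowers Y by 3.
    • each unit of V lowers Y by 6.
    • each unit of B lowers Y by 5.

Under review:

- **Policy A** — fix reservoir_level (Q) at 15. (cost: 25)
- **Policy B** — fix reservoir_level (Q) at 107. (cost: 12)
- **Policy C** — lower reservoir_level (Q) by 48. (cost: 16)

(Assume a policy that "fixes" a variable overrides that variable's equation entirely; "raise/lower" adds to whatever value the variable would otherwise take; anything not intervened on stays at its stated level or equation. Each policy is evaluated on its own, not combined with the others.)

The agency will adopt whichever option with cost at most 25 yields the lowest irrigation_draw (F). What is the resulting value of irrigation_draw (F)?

Policy A (Q := 15):
  Q = 15
  F = -21 − 2·15 = -51
Policy B (Q := 107):
  Q = 107
  F = -21 − 2·107 = -235
Policy C (Q − 48):
  Q = 84 − 48 = 36
  F = -21 − 2·36 = -93
Comparing — Policy A: F=-51, Policy B: F=-235, Policy C: F=-93. Lowest is -235 (Policy B).

-235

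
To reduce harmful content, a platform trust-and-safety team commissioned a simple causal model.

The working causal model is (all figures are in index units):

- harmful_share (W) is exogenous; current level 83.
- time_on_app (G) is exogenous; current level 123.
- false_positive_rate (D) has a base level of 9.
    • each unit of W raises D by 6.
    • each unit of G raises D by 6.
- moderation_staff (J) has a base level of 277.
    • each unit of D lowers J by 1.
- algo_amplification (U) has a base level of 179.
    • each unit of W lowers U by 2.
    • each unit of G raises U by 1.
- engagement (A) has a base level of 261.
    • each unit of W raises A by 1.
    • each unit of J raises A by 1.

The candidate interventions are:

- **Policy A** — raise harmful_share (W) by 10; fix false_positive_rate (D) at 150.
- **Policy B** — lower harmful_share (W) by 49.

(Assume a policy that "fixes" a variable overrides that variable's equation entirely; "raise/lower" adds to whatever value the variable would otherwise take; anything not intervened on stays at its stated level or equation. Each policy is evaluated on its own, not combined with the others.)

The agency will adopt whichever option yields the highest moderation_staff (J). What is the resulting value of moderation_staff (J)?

Policy A (W + 10, D := 150):
  W = 83 + 10 = 93
  G = 123
  D = 150
  J = 277 − 150 = 127
Policy B (W − 49):
  W = 83 − 49 = 34
  G = 123
  D = 9 + 6·34 + 6·123 = 951
  J = 277 − 951 = -674
Comparing — Policy A: J=127, Policy B: J=-674. Highest is 127 (Policy A).

127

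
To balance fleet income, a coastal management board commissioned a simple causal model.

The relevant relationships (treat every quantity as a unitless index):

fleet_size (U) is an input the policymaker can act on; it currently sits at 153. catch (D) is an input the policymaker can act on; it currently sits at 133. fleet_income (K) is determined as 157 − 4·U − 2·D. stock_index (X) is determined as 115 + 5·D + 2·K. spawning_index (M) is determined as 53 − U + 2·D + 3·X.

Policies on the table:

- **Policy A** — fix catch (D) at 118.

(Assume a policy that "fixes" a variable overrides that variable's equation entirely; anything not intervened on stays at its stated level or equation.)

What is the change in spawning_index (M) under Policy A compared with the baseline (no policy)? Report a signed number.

Baseline:
  U = 153
  D = 133
  K = 157 − 4·153 − 2·133 = -721
  X = 115 + 5·133 + 2·(-721) = -662
  M = 53 − 153 + 2·133 + 3·(-662) = -1820
Policy A (D := 118):
  U = 153
  D = 118
  K = 157 − 4·153 − 2·118 = -691
  X = 115 + 5·118 + 2·(-691) = -677
  M = 53 − 153 + 2·118 + 3·(-677) = -1895
Change in M: -1895 − (-1820) = -75

-75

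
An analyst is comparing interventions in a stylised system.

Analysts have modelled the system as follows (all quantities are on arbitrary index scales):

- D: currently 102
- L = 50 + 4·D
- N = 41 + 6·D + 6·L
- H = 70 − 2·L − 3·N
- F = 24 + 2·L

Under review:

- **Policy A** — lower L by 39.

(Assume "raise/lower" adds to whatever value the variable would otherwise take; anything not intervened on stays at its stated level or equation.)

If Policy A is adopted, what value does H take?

Policy A (L − 39):
  D = 102
  L = 50 + 4·102 (−39 from intervention) = 419
  N = 41 + 6·102 + 6·419 = 3167
  H = 70 − 2·419 − 3·3167 = -10269

-10269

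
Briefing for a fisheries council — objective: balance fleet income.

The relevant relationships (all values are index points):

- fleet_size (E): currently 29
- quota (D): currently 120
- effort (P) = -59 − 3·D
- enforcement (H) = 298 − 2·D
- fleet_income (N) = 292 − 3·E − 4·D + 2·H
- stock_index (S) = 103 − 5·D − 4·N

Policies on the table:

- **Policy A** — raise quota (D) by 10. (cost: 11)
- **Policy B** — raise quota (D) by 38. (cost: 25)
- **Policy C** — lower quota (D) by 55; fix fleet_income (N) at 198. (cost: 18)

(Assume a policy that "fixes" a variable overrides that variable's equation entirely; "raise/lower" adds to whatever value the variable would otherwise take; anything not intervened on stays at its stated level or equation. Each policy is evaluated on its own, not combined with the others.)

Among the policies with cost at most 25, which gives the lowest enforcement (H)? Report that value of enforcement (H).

Policy A (D + 10):
  D = 120 + 10 = 130
  H = 298 − 2·130 = 38
Policy B (D + 38):
  D = 120 + 38 = 158
  H = 298 − 2·158 = -18
Policy C (D − 55, N := 198):
  D = 120 − 55 = 65
  H = 298 − 2·65 = 168
Comparing — Policy A: H=38, Policy B: H=-18, Policy C: H=168. Lowest is -18 (Policy B).

-18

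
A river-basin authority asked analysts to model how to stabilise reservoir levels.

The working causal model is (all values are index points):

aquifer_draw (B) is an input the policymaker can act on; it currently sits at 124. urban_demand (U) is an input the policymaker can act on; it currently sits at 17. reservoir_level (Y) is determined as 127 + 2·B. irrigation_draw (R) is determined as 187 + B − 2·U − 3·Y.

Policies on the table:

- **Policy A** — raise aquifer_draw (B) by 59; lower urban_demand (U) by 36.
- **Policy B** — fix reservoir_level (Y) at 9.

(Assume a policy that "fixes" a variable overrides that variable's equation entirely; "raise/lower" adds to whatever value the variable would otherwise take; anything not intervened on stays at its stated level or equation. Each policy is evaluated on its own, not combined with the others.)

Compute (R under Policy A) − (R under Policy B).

-1321

Policy A (B + 59, U − 36):
  B = 124 + 59 = 183
  U = 17 − 36 = -19
  Y = 127 + 2·183 = 493
  R = 187 + 183 − 2·(-19) − 3·493 = -1071
Policy B (Y := 9):
  B = 124
  U = 17
  Y = 9
  R = 187 + 124 − 2·17 − 3·9 = 250
R: -1071 − 250 = -1321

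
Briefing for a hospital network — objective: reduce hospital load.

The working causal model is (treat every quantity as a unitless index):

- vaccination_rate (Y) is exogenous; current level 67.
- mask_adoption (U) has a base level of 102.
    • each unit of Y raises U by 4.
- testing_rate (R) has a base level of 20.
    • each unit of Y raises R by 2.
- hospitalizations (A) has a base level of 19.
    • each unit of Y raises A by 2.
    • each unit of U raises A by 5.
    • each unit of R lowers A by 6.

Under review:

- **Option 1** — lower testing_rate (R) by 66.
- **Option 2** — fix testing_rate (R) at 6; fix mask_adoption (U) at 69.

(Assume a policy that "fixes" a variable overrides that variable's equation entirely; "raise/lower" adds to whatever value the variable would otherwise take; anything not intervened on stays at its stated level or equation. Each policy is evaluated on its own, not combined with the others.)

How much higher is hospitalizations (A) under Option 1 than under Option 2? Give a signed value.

1013

Option 1 (R − 66):
  Y = 67
  U = 102 + 4·67 = 370
  R = 20 + 2·67 (−66 from intervention) = 88
  A = 19 + 2·67 + 5·370 − 6·88 = 1475
Option 2 (R := 6, U := 69):
  Y = 67
  U = 69
  R = 6
  A = 19 + 2·67 + 5·69 − 6·6 = 462
A: 1475 − 462 = 1013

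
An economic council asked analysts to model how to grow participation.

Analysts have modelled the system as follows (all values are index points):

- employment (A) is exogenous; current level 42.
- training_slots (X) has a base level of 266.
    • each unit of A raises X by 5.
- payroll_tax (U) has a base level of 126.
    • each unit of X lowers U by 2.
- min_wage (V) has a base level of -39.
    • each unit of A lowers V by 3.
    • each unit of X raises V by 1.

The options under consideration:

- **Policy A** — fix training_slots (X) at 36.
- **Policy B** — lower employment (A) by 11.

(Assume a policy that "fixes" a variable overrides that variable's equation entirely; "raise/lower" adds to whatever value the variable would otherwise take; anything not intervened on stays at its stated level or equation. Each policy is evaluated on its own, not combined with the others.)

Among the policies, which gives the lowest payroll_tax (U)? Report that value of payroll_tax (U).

-716

Policy A (X := 36):
  A = 42
  X = 36
  U = 126 − 2·36 = 54
Policy B (A − 11):
  A = 42 − 11 = 31
  X = 266 + 5·31 = 421
  U = 126 − 2·421 = -716
Comparing — Policy A: U=54, Policy B: U=-716. Lowest is -716 (Policy B).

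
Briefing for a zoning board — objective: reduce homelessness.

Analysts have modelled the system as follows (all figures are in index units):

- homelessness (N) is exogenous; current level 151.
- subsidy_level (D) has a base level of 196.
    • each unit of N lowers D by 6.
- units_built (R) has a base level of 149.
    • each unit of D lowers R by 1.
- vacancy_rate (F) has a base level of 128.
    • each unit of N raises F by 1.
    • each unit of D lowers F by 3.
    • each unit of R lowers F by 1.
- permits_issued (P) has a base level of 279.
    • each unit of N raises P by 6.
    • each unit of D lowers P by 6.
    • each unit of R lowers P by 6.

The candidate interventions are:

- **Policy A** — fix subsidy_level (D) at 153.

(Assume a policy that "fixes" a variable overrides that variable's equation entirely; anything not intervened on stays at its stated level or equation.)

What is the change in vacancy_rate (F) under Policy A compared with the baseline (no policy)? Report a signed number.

Baseline:
  N = 151
  D = 196 − 6·151 = -710
  R = 149 − (-710) = 859
  F = 128 + 151 − 3·(-710) − 859 = 1550
Policy A (D := 153):
  N = 151
  D = 153
  R = 149 − 153 = -4
  F = 128 + 151 − 3·153 − (-4) = -176
Change in F: -176 − 1550 = -1726

-1726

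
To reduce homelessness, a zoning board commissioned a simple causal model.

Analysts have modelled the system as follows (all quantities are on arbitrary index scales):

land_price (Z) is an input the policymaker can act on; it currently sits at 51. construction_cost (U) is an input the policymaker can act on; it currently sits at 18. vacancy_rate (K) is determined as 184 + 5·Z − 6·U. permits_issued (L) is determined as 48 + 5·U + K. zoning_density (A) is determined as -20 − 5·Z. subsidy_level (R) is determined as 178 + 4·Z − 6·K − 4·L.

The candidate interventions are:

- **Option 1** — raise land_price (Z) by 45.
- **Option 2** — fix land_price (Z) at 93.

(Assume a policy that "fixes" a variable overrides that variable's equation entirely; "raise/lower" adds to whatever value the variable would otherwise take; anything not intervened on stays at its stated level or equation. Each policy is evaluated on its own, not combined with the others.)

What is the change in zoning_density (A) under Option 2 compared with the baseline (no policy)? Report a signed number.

-210

Baseline:
  Z = 51
  A = -20 − 5·51 = -275
Option 2 (Z := 93):
  Z = 93
  A = -20 − 5·93 = -485
Change in A: -485 − (-275) = -210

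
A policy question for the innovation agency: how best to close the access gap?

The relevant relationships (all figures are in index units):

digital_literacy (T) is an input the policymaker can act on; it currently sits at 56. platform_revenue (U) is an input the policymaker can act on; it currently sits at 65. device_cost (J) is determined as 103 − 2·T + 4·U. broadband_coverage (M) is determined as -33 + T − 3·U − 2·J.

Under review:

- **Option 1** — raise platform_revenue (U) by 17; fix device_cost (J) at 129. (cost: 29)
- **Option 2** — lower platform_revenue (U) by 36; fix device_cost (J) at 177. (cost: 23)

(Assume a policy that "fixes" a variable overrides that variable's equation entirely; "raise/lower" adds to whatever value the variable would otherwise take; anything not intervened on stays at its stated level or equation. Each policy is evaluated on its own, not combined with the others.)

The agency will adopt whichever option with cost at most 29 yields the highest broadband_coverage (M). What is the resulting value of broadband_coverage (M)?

Option 1 (U + 17, J := 129):
  T = 56
  U = 65 + 17 = 82
  J = 129
  M = -33 + 56 − 3·82 − 2·129 = -481
Option 2 (U − 36, J := 177):
  T = 56
  U = 65 − 36 = 29
  J = 177
  M = -33 + 56 − 3·29 − 2·177 = -418
Comparing — Option 1: M=-481, Option 2: M=-418. Highest is -418 (Option 2).

-418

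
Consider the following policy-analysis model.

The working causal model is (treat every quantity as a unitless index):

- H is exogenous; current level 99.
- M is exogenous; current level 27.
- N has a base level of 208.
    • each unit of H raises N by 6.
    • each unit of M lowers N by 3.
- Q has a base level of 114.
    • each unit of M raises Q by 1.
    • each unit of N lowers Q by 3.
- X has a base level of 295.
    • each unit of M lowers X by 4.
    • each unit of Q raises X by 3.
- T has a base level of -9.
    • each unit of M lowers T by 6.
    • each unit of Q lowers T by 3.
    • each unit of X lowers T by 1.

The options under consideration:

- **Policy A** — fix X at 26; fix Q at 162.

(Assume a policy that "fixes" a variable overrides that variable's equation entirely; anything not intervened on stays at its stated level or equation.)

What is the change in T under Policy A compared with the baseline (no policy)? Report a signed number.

-12457

Baseline:
  H = 99
  M = 27
  N = 208 + 6·99 − 3·27 = 721
  Q = 114 + 27 − 3·721 = -2022
  X = 295 − 4·27 + 3·(-2022) = -5879
  T = -9 − 6·27 − 3·(-2022) − (-5879) = 11774
Policy A (X := 26, Q := 162):
  H = 99
  M = 27
  N = 208 + 6·99 − 3·27 = 721
  Q = 162
  X = 26
  T = -9 − 6·27 − 3·162 − 26 = -683
Change in T: -683 − 11774 = -12457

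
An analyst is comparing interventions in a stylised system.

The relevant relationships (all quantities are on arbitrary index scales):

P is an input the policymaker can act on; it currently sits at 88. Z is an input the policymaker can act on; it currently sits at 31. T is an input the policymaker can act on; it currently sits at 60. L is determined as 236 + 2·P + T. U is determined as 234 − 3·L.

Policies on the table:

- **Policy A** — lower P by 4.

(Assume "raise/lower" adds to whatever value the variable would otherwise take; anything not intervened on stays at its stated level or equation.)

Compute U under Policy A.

Policy A (P − 4):
  P = 88 − 4 = 84
  T = 60
  L = 236 + 2·84 + 60 = 464
  U = 234 − 3·464 = -1158

-1158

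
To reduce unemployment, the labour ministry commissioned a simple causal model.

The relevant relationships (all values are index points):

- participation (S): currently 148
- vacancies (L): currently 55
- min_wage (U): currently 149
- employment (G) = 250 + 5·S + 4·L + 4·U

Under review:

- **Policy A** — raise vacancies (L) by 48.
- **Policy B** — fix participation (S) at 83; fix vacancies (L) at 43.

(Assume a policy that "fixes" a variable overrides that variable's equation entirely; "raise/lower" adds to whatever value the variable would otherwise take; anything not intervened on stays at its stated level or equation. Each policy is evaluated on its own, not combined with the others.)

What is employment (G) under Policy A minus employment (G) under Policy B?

565

Policy A (L + 48):
  S = 148
  L = 55 + 48 = 103
  U = 149
  G = 250 + 5·148 + 4·103 + 4·149 = 1998
Policy B (S := 83, L := 43):
  S = 83
  L = 43
  U = 149
  G = 250 + 5·83 + 4·43 + 4·149 = 1433
G: 1998 − 1433 = 565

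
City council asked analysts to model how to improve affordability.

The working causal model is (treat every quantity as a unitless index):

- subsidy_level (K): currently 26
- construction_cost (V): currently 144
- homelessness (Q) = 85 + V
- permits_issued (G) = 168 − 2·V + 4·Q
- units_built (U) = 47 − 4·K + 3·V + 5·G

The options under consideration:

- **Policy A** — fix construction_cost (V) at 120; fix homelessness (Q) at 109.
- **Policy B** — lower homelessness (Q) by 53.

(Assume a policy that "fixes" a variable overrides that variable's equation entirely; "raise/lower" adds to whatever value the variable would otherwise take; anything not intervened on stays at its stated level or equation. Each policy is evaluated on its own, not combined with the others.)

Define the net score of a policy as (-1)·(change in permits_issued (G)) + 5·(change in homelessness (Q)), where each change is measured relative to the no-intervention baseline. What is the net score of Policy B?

-53

Baseline:
  V = 144
  Q = 85 + 144 = 229
  G = 168 − 2·144 + 4·229 = 796
Policy B (Q − 53):
  V = 144
  Q = 85 + 144 (−53 from intervention) = 176
  G = 168 − 2·144 + 4·176 = 584
ΔG = 584 − 796 = -212; ΔQ = 176 − 229 = -53
Score = (-1)·(-212) + 5·(-53) = -53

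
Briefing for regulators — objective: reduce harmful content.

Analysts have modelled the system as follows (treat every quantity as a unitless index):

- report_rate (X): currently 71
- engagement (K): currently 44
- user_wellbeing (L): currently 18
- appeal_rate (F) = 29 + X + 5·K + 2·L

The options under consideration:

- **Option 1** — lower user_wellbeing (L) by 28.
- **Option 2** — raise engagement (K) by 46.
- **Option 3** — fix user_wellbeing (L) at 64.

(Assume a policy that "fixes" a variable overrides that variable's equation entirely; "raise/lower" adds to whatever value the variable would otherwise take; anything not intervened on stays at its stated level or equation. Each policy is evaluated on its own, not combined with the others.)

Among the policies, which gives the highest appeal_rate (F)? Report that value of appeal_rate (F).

586

Option 1 (L − 28):
  X = 71
  K = 44
  L = 18 − 28 = -10
  F = 29 + 71 + 5·44 + 2·(-10) = 300
Option 2 (K + 46):
  X = 71
  K = 44 + 46 = 90
  L = 18
  F = 29 + 71 + 5·90 + 2·18 = 586
Option 3 (L := 64):
  X = 71
  K = 44
  L = 64
  F = 29 + 71 + 5·44 + 2·64 = 448
Comparing — Option 1: F=300, Option 2: F=586, Option 3: F=448. Highest is 586 (Option 2).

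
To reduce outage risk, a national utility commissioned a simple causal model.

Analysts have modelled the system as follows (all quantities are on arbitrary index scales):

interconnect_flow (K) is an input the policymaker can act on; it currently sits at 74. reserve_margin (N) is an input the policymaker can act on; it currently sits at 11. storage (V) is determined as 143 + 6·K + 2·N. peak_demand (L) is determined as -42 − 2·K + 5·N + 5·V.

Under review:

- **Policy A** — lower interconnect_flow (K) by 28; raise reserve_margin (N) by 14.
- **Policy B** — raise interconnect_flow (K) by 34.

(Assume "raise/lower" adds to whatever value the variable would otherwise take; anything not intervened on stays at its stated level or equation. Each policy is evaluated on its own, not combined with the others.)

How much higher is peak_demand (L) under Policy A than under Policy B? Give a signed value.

Policy A (K − 28, N + 14):
  K = 74 − 28 = 46
  N = 11 + 14 = 25
  V = 143 + 6·46 + 2·25 = 469
  L = -42 − 2·46 + 5·25 + 5·469 = 2336
Policy B (K + 34):
  K = 74 + 34 = 108
  N = 11
  V = 143 + 6·108 + 2·11 = 813
  L = -42 − 2·108 + 5·11 + 5·813 = 3862
L: 2336 − 3862 = -1526

-1526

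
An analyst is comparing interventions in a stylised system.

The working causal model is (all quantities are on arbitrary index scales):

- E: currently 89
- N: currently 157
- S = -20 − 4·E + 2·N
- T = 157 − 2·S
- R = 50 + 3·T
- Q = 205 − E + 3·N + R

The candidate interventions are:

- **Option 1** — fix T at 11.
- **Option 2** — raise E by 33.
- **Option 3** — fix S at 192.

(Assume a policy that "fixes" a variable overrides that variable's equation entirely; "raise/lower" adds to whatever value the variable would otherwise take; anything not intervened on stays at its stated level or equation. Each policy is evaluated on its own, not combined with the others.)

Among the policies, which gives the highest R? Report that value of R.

Option 1 (T := 11):
  E = 89
  N = 157
  S = -20 − 4·89 + 2·157 = -62
  T = 11
  R = 50 + 3·11 = 83
Option 2 (E + 33):
  E = 89 + 33 = 122
  N = 157
  S = -20 − 4·122 + 2·157 = -194
  T = 157 − 2·(-194) = 545
  R = 50 + 3·545 = 1685
Option 3 (S := 192):
  E = 89
  N = 157
  S = 192
  T = 157 − 2·192 = -227
  R = 50 + 3·(-227) = -631
Comparing — Option 1: R=83, Option 2: R=1685, Option 3: R=-631. Highest is 1685 (Option 2).

1685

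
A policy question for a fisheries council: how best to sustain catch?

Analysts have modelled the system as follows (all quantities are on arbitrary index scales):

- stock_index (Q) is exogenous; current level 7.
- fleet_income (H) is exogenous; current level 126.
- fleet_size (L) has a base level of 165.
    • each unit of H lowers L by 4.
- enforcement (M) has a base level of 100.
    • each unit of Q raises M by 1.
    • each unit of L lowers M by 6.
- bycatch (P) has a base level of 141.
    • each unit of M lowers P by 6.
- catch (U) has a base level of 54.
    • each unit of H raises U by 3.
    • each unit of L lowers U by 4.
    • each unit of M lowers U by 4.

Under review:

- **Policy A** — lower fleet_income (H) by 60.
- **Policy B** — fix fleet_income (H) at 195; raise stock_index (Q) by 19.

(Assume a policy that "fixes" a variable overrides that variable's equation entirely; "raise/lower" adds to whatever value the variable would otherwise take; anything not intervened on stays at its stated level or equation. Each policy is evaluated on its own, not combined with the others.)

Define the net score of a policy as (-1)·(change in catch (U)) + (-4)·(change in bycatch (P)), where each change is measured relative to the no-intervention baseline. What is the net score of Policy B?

Baseline:
  Q = 7
  H = 126
  L = 165 − 4·126 = -339
  M = 100 + 7 − 6·(-339) = 2141
  P = 141 − 6·2141 = -12705
  U = 54 + 3·126 − 4·(-339) − 4·2141 = -6776
Policy B (H := 195, Q + 19):
  Q = 7 + 19 = 26
  H = 195
  L = 165 − 4·195 = -615
  M = 100 + 26 − 6·(-615) = 3816
  P = 141 − 6·3816 = -22755
  U = 54 + 3·195 − 4·(-615) − 4·3816 = -12165
ΔU = -12165 − (-6776) = -5389; ΔP = -22755 − (-12705) = -10050
Score = (-1)·(-5389) + (-4)·(-10050) = 45589

45589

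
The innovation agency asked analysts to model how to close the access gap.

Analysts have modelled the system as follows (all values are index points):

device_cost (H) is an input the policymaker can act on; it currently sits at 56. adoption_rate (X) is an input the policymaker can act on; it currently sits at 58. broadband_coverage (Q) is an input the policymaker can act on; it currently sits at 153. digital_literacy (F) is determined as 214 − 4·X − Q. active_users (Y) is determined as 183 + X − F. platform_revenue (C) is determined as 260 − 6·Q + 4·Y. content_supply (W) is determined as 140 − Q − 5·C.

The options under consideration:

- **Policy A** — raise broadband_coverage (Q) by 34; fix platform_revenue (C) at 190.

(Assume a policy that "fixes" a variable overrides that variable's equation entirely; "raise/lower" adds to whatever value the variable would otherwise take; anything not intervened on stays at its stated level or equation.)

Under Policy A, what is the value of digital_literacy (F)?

Policy A (Q + 34, C := 190):
  X = 58
  Q = 153 + 34 = 187
  F = 214 − 4·58 − 187 = -205

-205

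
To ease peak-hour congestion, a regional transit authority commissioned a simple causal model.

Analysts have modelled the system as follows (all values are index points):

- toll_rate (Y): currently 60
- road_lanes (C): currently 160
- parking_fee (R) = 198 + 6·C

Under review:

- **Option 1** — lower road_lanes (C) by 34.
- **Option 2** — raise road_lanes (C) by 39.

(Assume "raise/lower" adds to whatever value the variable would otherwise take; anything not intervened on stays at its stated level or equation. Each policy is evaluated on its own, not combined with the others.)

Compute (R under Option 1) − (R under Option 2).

-438

Option 1 (C − 34):
  C = 160 − 34 = 126
  R = 198 + 6·126 = 954
Option 2 (C + 39):
  C = 160 + 39 = 199
  R = 198 + 6·199 = 1392
R: 954 − 1392 = -438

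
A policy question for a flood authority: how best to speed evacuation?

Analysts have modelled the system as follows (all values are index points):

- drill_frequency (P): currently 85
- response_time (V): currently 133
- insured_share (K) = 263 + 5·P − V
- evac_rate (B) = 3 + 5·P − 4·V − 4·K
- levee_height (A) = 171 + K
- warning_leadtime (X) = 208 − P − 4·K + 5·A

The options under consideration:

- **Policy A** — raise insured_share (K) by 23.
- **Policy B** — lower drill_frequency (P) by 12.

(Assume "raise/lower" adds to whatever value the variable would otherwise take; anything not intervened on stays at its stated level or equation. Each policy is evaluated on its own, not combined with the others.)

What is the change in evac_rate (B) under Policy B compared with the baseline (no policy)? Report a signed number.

Baseline:
  P = 85
  V = 133
  K = 263 + 5·85 − 133 = 555
  B = 3 + 5·85 − 4·133 − 4·555 = -2324
Policy B (P − 12):
  P = 85 − 12 = 73
  V = 133
  K = 263 + 5·73 − 133 = 495
  B = 3 + 5·73 − 4·133 − 4·495 = -2144
Change in B: -2144 − (-2324) = 180

180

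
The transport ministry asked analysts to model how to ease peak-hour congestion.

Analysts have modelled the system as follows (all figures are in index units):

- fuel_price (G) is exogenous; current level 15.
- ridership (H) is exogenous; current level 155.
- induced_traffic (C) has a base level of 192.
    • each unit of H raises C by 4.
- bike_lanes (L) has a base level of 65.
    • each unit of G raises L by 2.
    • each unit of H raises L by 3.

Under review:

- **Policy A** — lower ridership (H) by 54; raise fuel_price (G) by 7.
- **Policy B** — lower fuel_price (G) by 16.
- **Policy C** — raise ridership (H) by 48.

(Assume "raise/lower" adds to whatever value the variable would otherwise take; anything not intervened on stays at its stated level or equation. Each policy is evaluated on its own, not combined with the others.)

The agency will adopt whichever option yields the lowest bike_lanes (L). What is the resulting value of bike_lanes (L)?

412

Policy A (H − 54, G + 7):
  G = 15 + 7 = 22
  H = 155 − 54 = 101
  L = 65 + 2·22 + 3·101 = 412
Policy B (G − 16):
  G = 15 − 16 = -1
  H = 155
  L = 65 + 2·(-1) + 3·155 = 528
Policy C (H + 48):
  G = 15
  H = 155 + 48 = 203
  L = 65 + 2·15 + 3·203 = 704
Comparing — Policy A: L=412, Policy B: L=528, Policy C: L=704. Lowest is 412 (Policy A).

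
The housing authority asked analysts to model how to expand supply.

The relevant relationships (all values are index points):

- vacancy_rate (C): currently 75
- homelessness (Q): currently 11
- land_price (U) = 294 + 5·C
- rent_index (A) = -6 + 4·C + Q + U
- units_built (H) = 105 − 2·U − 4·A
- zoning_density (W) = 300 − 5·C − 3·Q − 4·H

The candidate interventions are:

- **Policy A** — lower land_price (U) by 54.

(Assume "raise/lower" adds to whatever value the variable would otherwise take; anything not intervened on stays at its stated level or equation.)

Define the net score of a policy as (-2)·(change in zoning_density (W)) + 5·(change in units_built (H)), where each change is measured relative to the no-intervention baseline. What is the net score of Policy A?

4212

Baseline:
  C = 75
  Q = 11
  U = 294 + 5·75 = 669
  A = -6 + 4·75 + 11 + 669 = 974
  H = 105 − 2·669 − 4·974 = -5129
  W = 300 − 5·75 − 3·11 − 4·(-5129) = 20408
Policy A (U − 54):
  C = 75
  Q = 11
  U = 294 + 5·75 (−54 from intervention) = 615
  A = -6 + 4·75 + 11 + 615 = 920
  H = 105 − 2·615 − 4·920 = -4805
  W = 300 − 5·75 − 3·11 − 4·(-4805) = 19112
ΔW = 19112 − 20408 = -1296; ΔH = -4805 − (-5129) = 324
Score = (-2)·(-1296) + 5·324 = 4212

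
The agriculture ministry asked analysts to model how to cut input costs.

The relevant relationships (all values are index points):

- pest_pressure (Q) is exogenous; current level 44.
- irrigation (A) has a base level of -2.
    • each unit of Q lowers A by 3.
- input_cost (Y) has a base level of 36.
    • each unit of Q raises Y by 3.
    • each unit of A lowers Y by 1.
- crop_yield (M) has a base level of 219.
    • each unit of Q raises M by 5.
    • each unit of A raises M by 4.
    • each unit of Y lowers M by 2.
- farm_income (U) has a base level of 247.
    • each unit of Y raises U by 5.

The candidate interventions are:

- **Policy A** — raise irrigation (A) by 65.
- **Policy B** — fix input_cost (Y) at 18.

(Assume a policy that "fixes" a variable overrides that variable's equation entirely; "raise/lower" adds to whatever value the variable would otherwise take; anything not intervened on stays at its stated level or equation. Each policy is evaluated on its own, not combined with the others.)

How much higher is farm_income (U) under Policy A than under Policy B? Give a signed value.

Policy A (A + 65):
  Q = 44
  A = -2 − 3·44 (+65 from intervention) = -69
  Y = 36 + 3·44 − (-69) = 237
  U = 247 + 5·237 = 1432
Policy B (Y := 18):
  Q = 44
  A = -2 − 3·44 = -134
  Y = 18
  U = 247 + 5·18 = 337
U: 1432 − 337 = 1095

1095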